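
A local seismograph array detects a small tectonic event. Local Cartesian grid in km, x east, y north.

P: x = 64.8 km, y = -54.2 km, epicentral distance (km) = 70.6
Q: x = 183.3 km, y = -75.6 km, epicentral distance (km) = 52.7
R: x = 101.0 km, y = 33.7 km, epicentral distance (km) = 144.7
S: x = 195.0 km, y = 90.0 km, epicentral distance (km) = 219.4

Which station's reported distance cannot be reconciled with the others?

Solve using three stations at a time. Using P, R, S (subtract circle equations pairwise → linear system) gives (x, y) ≈ (106.7, -110.8).
Distances from that point to each station vs reported:
  P: calculated 70.5 vs reported 70.6 → residual 0.1 km
  Q: calculated 84.3 vs reported 52.7 → residual 31.6 km
  R: calculated 144.6 vs reported 144.7 → residual 0.1 km
  S: calculated 219.4 vs reported 219.4 → residual 0.0 km
P, R, S are mutually consistent (residuals ≈ 0); Q is off by 31.6 km.

Q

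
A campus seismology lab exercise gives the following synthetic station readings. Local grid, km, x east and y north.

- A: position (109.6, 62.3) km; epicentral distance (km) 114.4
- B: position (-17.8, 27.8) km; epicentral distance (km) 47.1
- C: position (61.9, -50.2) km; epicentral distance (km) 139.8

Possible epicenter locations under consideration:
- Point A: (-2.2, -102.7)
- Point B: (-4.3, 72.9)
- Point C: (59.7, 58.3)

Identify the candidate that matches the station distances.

Point B

For each candidate, compare |candidate − station| to the reported distance:
Point A: residuals A 84.9, B 84.3, C 56.9 → max 84.9 km
Point B: residuals A 0.0, B 0.0, C 0.0 → max 0.0 km
Point C: residuals A 64.3, B 36.2, C 31.3 → max 64.3 km
Only Point B has all residuals ≈ 0.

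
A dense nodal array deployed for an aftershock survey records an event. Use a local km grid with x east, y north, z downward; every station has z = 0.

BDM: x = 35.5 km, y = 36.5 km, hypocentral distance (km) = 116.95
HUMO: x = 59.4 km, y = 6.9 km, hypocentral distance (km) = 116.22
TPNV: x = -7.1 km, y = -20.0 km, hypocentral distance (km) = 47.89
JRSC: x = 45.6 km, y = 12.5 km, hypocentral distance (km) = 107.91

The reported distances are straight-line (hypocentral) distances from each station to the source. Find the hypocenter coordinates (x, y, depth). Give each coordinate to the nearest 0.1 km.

Each station gives a sphere (x−x_i)² + (y−y_i)² + z² = d_i² (stations at z=0).
Subtracting the BDM sphere from HUMO and TPNV: z² cancels, leaving linear equations in x and y:
47.8 x − 59.2 y = 1153.68
-85.2 x − 113.0 y = 9241.76
Solving: x ≈ -39.898, y ≈ -51.703 km (keep extra digits for the depth step; rounded: -39.9, -51.7).
Then from the BDM sphere: z² = 116.95² − (x − 35.5)² − (y − 36.5)² with x = -39.898, y = -51.703, so z ≈ 14.583 ≈ 14.6 km.
Check against JRSC (with the unrounded solution): distance 107.91 ≈ 107.91 km. ✓

(-39.9, -51.7, 14.6)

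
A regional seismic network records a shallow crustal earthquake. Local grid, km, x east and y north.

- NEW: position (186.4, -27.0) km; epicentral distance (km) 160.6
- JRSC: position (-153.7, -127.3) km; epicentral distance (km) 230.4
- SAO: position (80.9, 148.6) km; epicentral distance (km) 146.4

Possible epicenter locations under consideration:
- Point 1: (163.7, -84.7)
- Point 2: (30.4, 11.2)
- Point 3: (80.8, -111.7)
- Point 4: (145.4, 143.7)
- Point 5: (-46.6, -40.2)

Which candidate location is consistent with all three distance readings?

Point 2

For each candidate, compare |candidate − station| to the reported distance:
Point 1: residuals NEW 98.6, JRSC 89.8, SAO 101.2 → max 101.2 km
Point 2: residuals NEW 0.0, JRSC 0.0, SAO 0.0 → max 0.0 km
Point 3: residuals NEW 25.2, JRSC 4.6, SAO 113.9 → max 113.9 km
Point 4: residuals NEW 15.0, JRSC 173.2, SAO 81.7 → max 173.2 km
Point 5: residuals NEW 72.8, JRSC 92.4, SAO 81.4 → max 92.4 km
Only Point 2 has all residuals ≈ 0.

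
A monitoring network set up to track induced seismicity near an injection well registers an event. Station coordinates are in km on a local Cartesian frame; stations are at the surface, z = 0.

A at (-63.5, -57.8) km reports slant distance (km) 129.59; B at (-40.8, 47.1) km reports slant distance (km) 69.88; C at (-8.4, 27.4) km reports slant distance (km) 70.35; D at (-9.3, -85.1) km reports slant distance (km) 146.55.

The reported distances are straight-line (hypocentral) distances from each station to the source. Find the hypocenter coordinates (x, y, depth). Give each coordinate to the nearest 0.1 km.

x ≈ -21.1 km, y ≈ 44.7 km, depth ≈ 67.0 km

Each station gives a sphere (x−x_i)² + (y−y_i)² + z² = d_i² (stations at z=0).
Subtracting the A sphere from B and C: z² cancels, leaving linear equations in x and y:
45.4 x + 209.8 y = 8420.31
110.2 x + 170.4 y = 5292.68
Solving: x ≈ -21.088, y ≈ 44.698 km (keep extra digits for the depth step; rounded: -21.1, 44.7).
Then from the A sphere: z² = 129.59² − (x + 63.5)² − (y + 57.8)² with x = -21.088, y = 44.698, so z ≈ 67.000 ≈ 67.0 km.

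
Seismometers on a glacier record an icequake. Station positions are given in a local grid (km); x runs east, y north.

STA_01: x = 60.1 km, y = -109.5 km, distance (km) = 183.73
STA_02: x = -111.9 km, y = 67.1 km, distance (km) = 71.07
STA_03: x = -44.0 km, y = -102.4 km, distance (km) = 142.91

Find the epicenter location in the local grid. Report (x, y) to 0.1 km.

Circle about each station: (x − 60.1)² + (y + 109.5)² = 183.73²; (x + 111.9)² + (y − 67.1)² = 71.07²; (x + 44.0)² + (y + 102.4)² = 142.91².
Subtracting the STA_01 equation from the STA_02 and STA_03 equations removes the quadratic terms:
-344.0 x + 353.2 y = 30127.53
-208.2 x + 14.2 y = 10152.94
Solving the 2×2 system: x ≈ -46.0, y ≈ 40.5 km.

-46.0 km east, 40.5 km north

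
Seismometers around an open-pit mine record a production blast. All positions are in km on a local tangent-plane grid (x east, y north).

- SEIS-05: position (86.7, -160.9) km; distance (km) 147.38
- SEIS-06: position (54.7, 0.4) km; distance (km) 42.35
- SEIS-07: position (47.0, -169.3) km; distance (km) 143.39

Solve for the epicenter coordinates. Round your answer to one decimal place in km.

(23.2, -27.9)

Circle about each station: (x − 86.7)² + (y + 160.9)² = 147.38²; (x − 54.7)² + (y − 0.4)² = 42.35²; (x − 47.0)² + (y + 169.3)² = 143.39².
Subtracting the SEIS-05 equation from the SEIS-06 and SEIS-07 equations removes the quadratic terms:
-64.0 x + 322.6 y = -10486.11
-79.4 x − 16.8 y = -1374.04
Solving the 2×2 system: x ≈ 23.2, y ≈ -27.9 km.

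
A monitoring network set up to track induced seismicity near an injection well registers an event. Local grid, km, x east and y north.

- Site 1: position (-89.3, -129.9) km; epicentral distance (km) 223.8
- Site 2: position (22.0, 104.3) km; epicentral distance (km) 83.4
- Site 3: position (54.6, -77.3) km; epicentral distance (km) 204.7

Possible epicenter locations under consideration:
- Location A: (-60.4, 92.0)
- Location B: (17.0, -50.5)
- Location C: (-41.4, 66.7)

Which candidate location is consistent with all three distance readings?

For each candidate, compare |candidate − station| to the reported distance:
Location A: residuals Site 1 0.0, Site 2 0.1, Site 3 0.0 → max 0.1 km
Location B: residuals Site 1 91.1, Site 2 71.5, Site 3 158.5 → max 158.5 km
Location C: residuals Site 1 21.4, Site 2 9.7, Site 3 31.6 → max 31.6 km
Only Location A has all residuals ≈ 0.

Location A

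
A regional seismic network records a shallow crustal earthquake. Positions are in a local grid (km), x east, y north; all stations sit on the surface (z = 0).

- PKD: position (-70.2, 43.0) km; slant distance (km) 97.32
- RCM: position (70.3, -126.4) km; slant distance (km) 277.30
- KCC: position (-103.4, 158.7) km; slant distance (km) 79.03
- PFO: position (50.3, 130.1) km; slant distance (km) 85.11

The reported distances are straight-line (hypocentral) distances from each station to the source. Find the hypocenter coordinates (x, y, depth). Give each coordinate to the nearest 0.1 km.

Each station gives a sphere (x−x_i)² + (y−y_i)² + z² = d_i² (stations at z=0).
Subtracting the PKD sphere from RCM and KCC: z² cancels, leaving linear equations in x and y:
281.0 x − 338.8 y = -53282.10
-66.4 x + 231.4 y = 32325.65
Solving: x ≈ -32.392, y ≈ 130.401 km (keep extra digits for the depth step; rounded: -32.4, 130.4).
Then from the PKD sphere: z² = 97.32² − (x + 70.2)² − (y − 43.0)² with x = -32.392, y = 130.401, so z ≈ 20.070 ≈ 20.1 km.
Check against PFO (with the unrounded solution): distance 85.09 ≈ 85.11 km. ✓

x ≈ -32.4 km, y ≈ 130.4 km, depth ≈ 20.1 km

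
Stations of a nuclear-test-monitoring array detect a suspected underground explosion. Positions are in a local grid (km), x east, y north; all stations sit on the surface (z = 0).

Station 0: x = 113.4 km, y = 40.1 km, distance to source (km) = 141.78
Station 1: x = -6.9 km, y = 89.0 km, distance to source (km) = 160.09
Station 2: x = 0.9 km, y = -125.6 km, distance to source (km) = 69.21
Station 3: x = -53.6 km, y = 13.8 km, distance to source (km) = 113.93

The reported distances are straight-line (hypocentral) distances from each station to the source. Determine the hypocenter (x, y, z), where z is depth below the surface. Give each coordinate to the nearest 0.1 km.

(23.2, -65.9, 27.0)

Each station gives a sphere (x−x_i)² + (y−y_i)² + z² = d_i² (stations at z=0).
Subtracting the Station 0 sphere from Station 1 and Station 2: z² cancels, leaving linear equations in x and y:
-240.6 x + 97.8 y = -12026.20
-225.0 x − 331.4 y = 16620.14
Solving: x ≈ 23.197, y ≈ -65.900 km (keep extra digits for the depth step; rounded: 23.2, -65.9).
Then from the Station 0 sphere: z² = 141.78² − (x − 113.4)² − (y − 40.1)² with x = 23.197, y = -65.900, so z ≈ 27.000 ≈ 27.0 km.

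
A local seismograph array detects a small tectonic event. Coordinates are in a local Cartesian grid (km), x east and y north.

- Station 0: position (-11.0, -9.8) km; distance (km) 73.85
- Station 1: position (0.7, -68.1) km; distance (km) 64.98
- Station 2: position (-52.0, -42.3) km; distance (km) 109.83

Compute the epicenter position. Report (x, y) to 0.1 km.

Circle about each station: (x + 11.0)² + (y + 9.8)² = 73.85²; (x − 0.7)² + (y + 68.1)² = 64.98²; (x + 52.0)² + (y + 42.3)² = 109.83².
Subtracting the Station 0 equation from the Station 1 and Station 2 equations removes the quadratic terms:
23.4 x − 116.6 y = 5652.48
-82.0 x − 65.0 y = -2332.56
Solving the 2×2 system: x ≈ 57.7, y ≈ -36.9 km.

x ≈ 57.7 km, y ≈ -36.9 km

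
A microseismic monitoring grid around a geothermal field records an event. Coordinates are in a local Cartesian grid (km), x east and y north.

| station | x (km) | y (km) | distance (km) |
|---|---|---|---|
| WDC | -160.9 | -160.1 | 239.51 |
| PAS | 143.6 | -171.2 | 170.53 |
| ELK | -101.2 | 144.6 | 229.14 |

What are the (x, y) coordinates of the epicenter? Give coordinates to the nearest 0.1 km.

(42.6, -33.8)

Circle about each station: (x + 160.9)² + (y + 160.1)² = 239.51²; (x − 143.6)² + (y + 171.2)² = 170.53²; (x + 101.2)² + (y − 144.6)² = 229.14².
Subtracting the WDC equation from the PAS and ELK equations removes the quadratic terms:
609.0 x − 22.2 y = 26694.14
119.4 x + 609.4 y = -15510.32
Solving the 2×2 system: x ≈ 42.6, y ≈ -33.8 km.
Check against WDC (with the unrounded x, y): √((x + 160.9)²+(y + 160.1)²) = 239.51 ≈ 239.51 km. ✓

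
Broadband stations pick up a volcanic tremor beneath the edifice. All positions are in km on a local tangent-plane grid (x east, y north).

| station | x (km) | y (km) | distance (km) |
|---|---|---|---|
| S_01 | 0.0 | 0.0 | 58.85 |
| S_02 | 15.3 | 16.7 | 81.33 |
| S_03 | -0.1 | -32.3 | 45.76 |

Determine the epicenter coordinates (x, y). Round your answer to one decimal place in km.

Circle about each station: x² + y² = 58.85²; (x − 15.3)² + (y − 16.7)² = 81.33²; (x + 0.1)² + (y + 32.3)² = 45.76².
Subtracting the S_01 equation from the S_02 and S_03 equations removes the quadratic terms:
30.6 x + 33.4 y = -2638.27
-0.2 x − 64.6 y = 2412.64
Solving the 2×2 system: x ≈ -45.6, y ≈ -37.2 km.
Check against S_01 (with the unrounded x, y): √(x²+y²) = 58.86 ≈ 58.85 km. ✓

-45.6 km east, -37.2 km north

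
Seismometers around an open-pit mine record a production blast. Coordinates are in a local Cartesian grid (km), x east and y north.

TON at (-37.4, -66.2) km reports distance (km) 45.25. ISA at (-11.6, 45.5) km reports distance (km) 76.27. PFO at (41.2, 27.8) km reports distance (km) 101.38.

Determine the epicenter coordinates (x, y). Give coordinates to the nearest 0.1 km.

Circle about each station: (x + 37.4)² + (y + 66.2)² = 45.25²; (x + 11.6)² + (y − 45.5)² = 76.27²; (x − 41.2)² + (y − 27.8)² = 101.38².
Subtracting pairs of circle equations eliminates x²+y² and gives linear equations (the radical axes):
51.6 x + 223.4 y = -7345.94
157.2 x + 188.0 y = -11541.26
Solving the 2×2 system: x ≈ -47.1, y ≈ -22.0 km.

-47.1 km east, -22.0 km north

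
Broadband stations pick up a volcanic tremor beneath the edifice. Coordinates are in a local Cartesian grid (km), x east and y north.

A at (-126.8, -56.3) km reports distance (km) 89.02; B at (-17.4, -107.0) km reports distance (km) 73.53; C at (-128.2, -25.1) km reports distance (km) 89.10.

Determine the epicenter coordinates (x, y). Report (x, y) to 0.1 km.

Circle about each station: (x + 126.8)² + (y + 56.3)² = 89.02²; (x + 17.4)² + (y + 107.0)² = 73.53²; (x + 128.2)² + (y + 25.1)² = 89.10².
Subtracting the A equation from the B and C equations removes the quadratic terms:
218.8 x − 101.4 y = -4978.27
-2.8 x + 62.4 y = -2196.93
Solving the 2×2 system: x ≈ -39.9, y ≈ -37.0 km.
Check against A (with the unrounded x, y): √((x + 126.8)²+(y + 56.3)²) = 89.02 ≈ 89.02 km. ✓

-39.9 km east, -37.0 km north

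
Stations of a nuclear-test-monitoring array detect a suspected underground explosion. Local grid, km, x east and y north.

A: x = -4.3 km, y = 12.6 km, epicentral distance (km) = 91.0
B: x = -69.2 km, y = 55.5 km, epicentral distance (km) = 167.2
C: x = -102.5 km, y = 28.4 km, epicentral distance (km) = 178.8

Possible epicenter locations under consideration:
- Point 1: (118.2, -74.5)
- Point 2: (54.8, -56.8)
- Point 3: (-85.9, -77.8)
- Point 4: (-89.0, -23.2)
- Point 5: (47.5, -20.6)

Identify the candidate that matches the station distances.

For each candidate, compare |candidate − station| to the reported distance:
Point 1: residuals A 59.3, B 60.9, C 64.7 → max 64.7 km
Point 2: residuals A 0.2, B 0.1, C 0.1 → max 0.2 km
Point 3: residuals A 30.8, B 32.9, C 71.3 → max 71.3 km
Point 4: residuals A 1.0, B 86.0, C 125.5 → max 125.5 km
Point 5: residuals A 29.5, B 27.9, C 21.0 → max 29.5 km
Only Point 2 has all residuals ≈ 0.

Point 2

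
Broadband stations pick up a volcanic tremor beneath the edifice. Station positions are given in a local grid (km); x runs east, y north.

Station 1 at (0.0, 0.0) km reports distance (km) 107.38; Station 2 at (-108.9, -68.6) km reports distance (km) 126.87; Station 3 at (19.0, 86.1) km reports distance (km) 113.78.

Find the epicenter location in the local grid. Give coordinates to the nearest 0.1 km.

Circle about each station: x² + y² = 107.38²; (x + 108.9)² + (y + 68.6)² = 126.87²; (x − 19.0)² + (y − 86.1)² = 113.78².
Subtracting pairs of circle equations eliminates x²+y² and gives linear equations (the radical axes):
-217.8 x − 137.2 y = 11999.64
38.0 x + 172.2 y = 6358.79
Solving the 2×2 system: x ≈ -91.0, y ≈ 57.0 km.

(-91.0, 57.0)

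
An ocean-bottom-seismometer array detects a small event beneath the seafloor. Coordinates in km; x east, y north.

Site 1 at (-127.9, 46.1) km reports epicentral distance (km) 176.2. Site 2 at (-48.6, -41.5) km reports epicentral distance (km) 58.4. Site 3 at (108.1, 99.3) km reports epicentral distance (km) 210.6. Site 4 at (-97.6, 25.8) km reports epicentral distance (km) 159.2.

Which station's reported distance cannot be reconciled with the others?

Site 4

Solve using three stations at a time. Using Site 1, Site 2, Site 3 (subtract circle equations pairwise → linear system) gives (x, y) ≈ (-3.9, -79.1).
Distances from that point to each station vs reported:
  Site 1: calculated 176.2 vs reported 176.2 → residual 0.0 km
  Site 2: calculated 58.4 vs reported 58.4 → residual 0.0 km
  Site 3: calculated 210.6 vs reported 210.6 → residual 0.0 km
  Site 4: calculated 140.6 vs reported 159.2 → residual 18.6 km
Site 1, Site 2, Site 3 are mutually consistent (residuals ≈ 0); Site 4 is off by 18.6 km.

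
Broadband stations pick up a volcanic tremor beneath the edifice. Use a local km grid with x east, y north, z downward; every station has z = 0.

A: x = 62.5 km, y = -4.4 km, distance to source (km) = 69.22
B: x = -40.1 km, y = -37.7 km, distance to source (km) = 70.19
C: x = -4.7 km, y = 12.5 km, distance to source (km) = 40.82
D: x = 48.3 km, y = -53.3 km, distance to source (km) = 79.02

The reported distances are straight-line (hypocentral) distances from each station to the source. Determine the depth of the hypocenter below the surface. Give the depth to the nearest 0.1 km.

Each station gives a sphere (x−x_i)² + (y−y_i)² + z² = d_i² (stations at z=0).
Subtracting the A sphere from B and C: z² cancels, leaving linear equations in x and y:
-205.2 x − 66.6 y = -1031.54
-134.4 x + 33.8 y = -622.13
Solving: x ≈ 4.803, y ≈ 0.691 km (keep extra digits for the depth step; rounded: 4.8, 0.7).
Then from the A sphere: z² = 69.22² − (x − 62.5)² − (y + 4.4)² with x = 4.803, y = 0.691, so z ≈ 37.902 ≈ 37.9 km.

37.9 km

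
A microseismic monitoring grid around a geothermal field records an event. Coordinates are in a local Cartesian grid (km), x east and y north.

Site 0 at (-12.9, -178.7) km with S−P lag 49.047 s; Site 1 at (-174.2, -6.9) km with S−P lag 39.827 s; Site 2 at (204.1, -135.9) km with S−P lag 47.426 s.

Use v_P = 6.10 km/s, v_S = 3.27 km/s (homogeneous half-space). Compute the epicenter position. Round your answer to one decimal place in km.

Distance from S−P lag: d = Δt · v_P v_S / (v_P − v_S) = Δt · (6.10·3.27)/(6.10−3.27) ≈ 7.0484·Δt.
So d_Site 0 = 345.70, d_Site 1 = 280.72, d_Site 2 = 334.28 km.
Circle about each station: (x + 12.9)² + (y + 178.7)² = 345.70²; (x + 174.2)² + (y + 6.9)² = 280.72²; (x − 204.1)² + (y + 135.9)² = 334.28².
Subtracting pairs of circle equations eliminates x²+y² and gives linear equations (the radical axes):
-322.6 x + 343.6 y = 38997.92
434.0 x + 85.6 y = 35790.89
Solving the 2×2 system: x ≈ 50.7, y ≈ 161.1 km.

50.7 km east, 161.1 km north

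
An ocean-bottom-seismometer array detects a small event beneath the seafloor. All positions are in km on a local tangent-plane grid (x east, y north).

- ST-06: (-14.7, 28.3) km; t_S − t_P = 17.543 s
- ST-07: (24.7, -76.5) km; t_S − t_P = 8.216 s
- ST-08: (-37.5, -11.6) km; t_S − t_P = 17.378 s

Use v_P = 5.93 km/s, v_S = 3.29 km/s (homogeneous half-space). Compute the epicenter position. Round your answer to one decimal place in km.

82.4 km east, -57.6 km north

Distance from S−P lag: d = Δt · v_P v_S / (v_P − v_S) = Δt · (5.93·3.29)/(5.93−3.29) ≈ 7.3900·Δt.
So d_ST-06 = 129.64, d_ST-07 = 60.72, d_ST-08 = 128.42 km.
Circle about each station: (x + 14.7)² + (y − 28.3)² = 129.64²; (x − 24.7)² + (y + 76.5)² = 60.72²; (x + 37.5)² + (y + 11.6)² = 128.42².
Subtracting the ST-06 equation from the ST-07 and ST-08 equations removes the quadratic terms:
78.8 x − 209.6 y = 18564.97
-45.6 x − 79.8 y = 838.66
Solving the 2×2 system: x ≈ 82.4, y ≈ -57.6 km.
Check against ST-06 (with the unrounded x, y): √((x + 14.7)²+(y − 28.3)²) = 129.64 ≈ 129.64 km. ✓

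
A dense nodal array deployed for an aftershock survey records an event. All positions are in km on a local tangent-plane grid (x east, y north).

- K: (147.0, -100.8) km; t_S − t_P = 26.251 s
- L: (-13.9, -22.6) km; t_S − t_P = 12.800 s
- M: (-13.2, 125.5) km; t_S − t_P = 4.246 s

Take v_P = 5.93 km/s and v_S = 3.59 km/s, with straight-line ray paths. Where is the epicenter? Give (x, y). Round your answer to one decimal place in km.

Distance from S−P lag: d = Δt · v_P v_S / (v_P − v_S) = Δt · (5.93·3.59)/(5.93−3.59) ≈ 9.0977·Δt.
So d_K = 238.82, d_L = 116.45, d_M = 38.63 km.
Circle about each station: (x − 147.0)² + (y + 100.8)² = 238.82²; (x + 13.9)² + (y + 22.6)² = 116.45²; (x + 13.2)² + (y − 125.5)² = 38.63².
Subtracting pairs of circle equations eliminates x²+y² and gives linear equations (the radical axes):
-321.8 x + 156.4 y = 12408.72
-320.4 x + 452.6 y = 39697.57
Solving the 2×2 system: x ≈ 6.2, y ≈ 92.1 km.

(6.2, 92.1)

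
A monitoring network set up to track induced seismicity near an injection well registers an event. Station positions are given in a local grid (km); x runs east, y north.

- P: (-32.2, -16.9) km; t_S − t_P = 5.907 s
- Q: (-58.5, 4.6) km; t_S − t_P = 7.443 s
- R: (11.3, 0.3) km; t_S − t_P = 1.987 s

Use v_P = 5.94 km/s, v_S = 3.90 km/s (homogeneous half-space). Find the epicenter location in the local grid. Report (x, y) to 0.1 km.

24.9 km east, 18.3 km north

Distance from S−P lag: d = Δt · v_P v_S / (v_P − v_S) = Δt · (5.94·3.90)/(5.94−3.90) ≈ 11.3559·Δt.
So d_P = 67.08, d_Q = 84.52, d_R = 22.56 km.
Circle about each station: (x + 32.2)² + (y + 16.9)² = 67.08²; (x + 58.5)² + (y − 4.6)² = 84.52²; (x − 11.3)² + (y − 0.3)² = 22.56².
Subtracting pairs of circle equations eliminates x²+y² and gives linear equations (the radical axes):
-52.6 x + 43.0 y = -522.94
87.0 x + 34.4 y = 2796.10
Solving the 2×2 system: x ≈ 24.9, y ≈ 18.3 km.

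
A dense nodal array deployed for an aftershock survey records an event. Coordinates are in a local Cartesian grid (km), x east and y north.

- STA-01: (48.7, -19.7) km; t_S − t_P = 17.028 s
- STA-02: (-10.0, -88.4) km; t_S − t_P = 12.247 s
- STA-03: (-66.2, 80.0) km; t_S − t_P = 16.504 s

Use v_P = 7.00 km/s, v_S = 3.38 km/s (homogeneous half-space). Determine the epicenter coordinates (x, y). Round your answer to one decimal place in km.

Distance from S−P lag: d = Δt · v_P v_S / (v_P − v_S) = Δt · (7.00·3.38)/(7.00−3.38) ≈ 6.5359·Δt.
So d_STA-01 = 111.29, d_STA-02 = 80.05, d_STA-03 = 107.87 km.
Circle about each station: (x − 48.7)² + (y + 19.7)² = 111.29²; (x + 10.0)² + (y + 88.4)² = 80.05²; (x + 66.2)² + (y − 80.0)² = 107.87².
Subtracting the STA-01 equation from the STA-02 and STA-03 equations removes the quadratic terms:
-117.4 x − 137.4 y = 11132.24
-229.8 x + 199.4 y = 8772.19
Solving the 2×2 system: x ≈ -62.3, y ≈ -27.8 km.

x ≈ -62.3 km, y ≈ -27.8 km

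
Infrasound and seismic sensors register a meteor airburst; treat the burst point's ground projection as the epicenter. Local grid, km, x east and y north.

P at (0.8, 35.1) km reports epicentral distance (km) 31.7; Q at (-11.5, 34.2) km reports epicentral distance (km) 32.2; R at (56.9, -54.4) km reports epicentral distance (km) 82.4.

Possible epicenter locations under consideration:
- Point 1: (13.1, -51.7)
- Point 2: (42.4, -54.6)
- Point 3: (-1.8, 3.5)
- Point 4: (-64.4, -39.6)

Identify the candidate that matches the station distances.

Point 3

For each candidate, compare |candidate − station| to the reported distance:
Point 1: residuals P 56.0, Q 57.2, R 38.5 → max 57.2 km
Point 2: residuals P 67.2, Q 71.7, R 67.9 → max 71.7 km
Point 3: residuals P 0.0, Q 0.0, R 0.1 → max 0.1 km
Point 4: residuals P 67.5, Q 58.6, R 39.8 → max 67.5 km
Only Point 3 has all residuals ≈ 0.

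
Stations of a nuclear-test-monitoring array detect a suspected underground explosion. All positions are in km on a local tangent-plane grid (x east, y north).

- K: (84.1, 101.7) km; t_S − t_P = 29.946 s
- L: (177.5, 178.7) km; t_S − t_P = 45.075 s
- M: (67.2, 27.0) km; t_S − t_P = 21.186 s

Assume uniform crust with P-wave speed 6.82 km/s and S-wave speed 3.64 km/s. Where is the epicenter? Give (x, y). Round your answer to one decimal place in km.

(-49.7, -90.0)

Distance from S−P lag: d = Δt · v_P v_S / (v_P − v_S) = Δt · (6.82·3.64)/(6.82−3.64) ≈ 7.8065·Δt.
So d_K = 233.77, d_L = 351.88, d_M = 165.39 km.
Circle about each station: (x − 84.1)² + (y − 101.7)² = 233.77²; (x − 177.5)² + (y − 178.7)² = 351.88²; (x − 67.2)² + (y − 27.0)² = 165.39².
Subtracting pairs of circle equations eliminates x²+y² and gives linear equations (the radical axes):
186.8 x + 154.0 y = -23146.88
-33.8 x − 149.4 y = 15123.70
Solving the 2×2 system: x ≈ -49.7, y ≈ -90.0 km.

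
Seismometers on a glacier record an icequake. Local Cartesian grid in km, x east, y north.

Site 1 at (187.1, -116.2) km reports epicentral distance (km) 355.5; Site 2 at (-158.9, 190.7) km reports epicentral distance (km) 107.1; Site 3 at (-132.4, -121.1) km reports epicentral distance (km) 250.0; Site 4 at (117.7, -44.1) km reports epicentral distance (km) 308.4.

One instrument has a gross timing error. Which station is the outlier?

Site 4

Solve using three stations at a time. Using Site 1, Site 2, Site 3 (subtract circle equations pairwise → linear system) gives (x, y) ≈ (-76.3, 122.5).
Distances from that point to each station vs reported:
  Site 1: calculated 355.5 vs reported 355.5 → residual 0.0 km
  Site 2: calculated 107.1 vs reported 107.1 → residual 0.0 km
  Site 3: calculated 250.0 vs reported 250.0 → residual 0.0 km
  Site 4: calculated 255.7 vs reported 308.4 → residual 52.7 km
Site 1, Site 2, Site 3 are mutually consistent (residuals ≈ 0); Site 4 is off by 52.7 km.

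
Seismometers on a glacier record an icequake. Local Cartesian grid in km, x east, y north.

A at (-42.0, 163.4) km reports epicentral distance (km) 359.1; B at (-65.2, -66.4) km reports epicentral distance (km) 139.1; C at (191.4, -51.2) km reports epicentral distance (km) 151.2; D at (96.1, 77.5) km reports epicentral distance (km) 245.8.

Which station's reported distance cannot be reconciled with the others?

Solve using three stations at a time. Using A, C, D (subtract circle equations pairwise → linear system) gives (x, y) ≈ (95.4, -168.5).
Distances from that point to each station vs reported:
  A: calculated 359.3 vs reported 359.1 → residual 0.2 km
  B: calculated 190.4 vs reported 139.1 → residual 51.3 km
  C: calculated 151.6 vs reported 151.2 → residual 0.4 km
  D: calculated 246.0 vs reported 245.8 → residual 0.2 km
A, C, D are mutually consistent (residuals ≈ 0); B is off by 51.3 km.

B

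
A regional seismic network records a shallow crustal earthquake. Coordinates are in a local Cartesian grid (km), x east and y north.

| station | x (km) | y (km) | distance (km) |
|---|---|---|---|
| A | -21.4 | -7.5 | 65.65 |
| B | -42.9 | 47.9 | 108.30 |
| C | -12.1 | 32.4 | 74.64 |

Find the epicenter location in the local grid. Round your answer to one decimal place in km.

Circle about each station: (x + 21.4)² + (y + 7.5)² = 65.65²; (x + 42.9)² + (y − 47.9)² = 108.30²; (x + 12.1)² + (y − 32.4)² = 74.64².
Subtracting the A equation from the B and C equations removes the quadratic terms:
-43.0 x + 110.8 y = -3798.36
18.6 x + 79.8 y = -579.25
Solving the 2×2 system: x ≈ 43.5, y ≈ -17.4 km.

(43.5, -17.4)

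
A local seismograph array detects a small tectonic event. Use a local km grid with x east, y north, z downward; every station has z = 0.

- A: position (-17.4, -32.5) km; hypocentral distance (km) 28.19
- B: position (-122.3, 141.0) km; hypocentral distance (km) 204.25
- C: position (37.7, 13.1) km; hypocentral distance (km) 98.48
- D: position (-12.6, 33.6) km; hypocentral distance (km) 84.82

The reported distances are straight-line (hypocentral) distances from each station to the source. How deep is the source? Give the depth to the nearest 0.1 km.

z ≈ 8.6 km

Each station gives a sphere (x−x_i)² + (y−y_i)² + z² = d_i² (stations at z=0).
Subtracting the A sphere from B and C: z² cancels, leaving linear equations in x and y:
-209.8 x + 347.0 y = -7444.11
110.2 x + 91.2 y = -8669.74
Solving: x ≈ -40.603, y ≈ -46.002 km (keep extra digits for the depth step; rounded: -40.6, -46.0).
Then from the A sphere: z² = 28.19² − (x + 17.4)² − (y + 32.5)² with x = -40.603, y = -46.002, so z ≈ 8.602 ≈ 8.6 km.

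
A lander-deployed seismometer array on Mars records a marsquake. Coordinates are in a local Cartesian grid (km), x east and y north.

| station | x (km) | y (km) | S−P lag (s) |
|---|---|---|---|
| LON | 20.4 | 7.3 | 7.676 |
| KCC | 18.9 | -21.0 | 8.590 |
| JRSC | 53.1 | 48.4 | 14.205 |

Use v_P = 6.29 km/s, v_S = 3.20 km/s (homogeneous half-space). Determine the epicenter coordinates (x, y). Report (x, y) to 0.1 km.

Distance from S−P lag: d = Δt · v_P v_S / (v_P − v_S) = Δt · (6.29·3.20)/(6.29−3.20) ≈ 6.5139·Δt.
So d_LON = 50.00, d_KCC = 55.95, d_JRSC = 92.53 km.
Circle about each station: (x − 20.4)² + (y − 7.3)² = 50.00²; (x − 18.9)² + (y + 21.0)² = 55.95²; (x − 53.1)² + (y − 48.4)² = 92.53².
Subtracting the LON equation from the KCC and JRSC equations removes the quadratic terms:
-3.0 x − 56.6 y = -301.64
65.4 x + 82.2 y = -1369.08
Solving the 2×2 system: x ≈ -29.6, y ≈ 6.9 km.

x ≈ -29.6 km, y ≈ 6.9 km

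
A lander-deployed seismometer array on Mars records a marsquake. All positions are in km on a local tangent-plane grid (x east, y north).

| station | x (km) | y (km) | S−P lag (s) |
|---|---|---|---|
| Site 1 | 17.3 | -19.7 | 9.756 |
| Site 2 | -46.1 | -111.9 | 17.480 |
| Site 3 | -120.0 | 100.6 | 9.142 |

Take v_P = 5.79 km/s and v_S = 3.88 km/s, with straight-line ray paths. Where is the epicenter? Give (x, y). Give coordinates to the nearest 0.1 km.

Distance from S−P lag: d = Δt · v_P v_S / (v_P − v_S) = Δt · (5.79·3.88)/(5.79−3.88) ≈ 11.7619·Δt.
So d_Site 1 = 114.75, d_Site 2 = 205.60, d_Site 3 = 107.53 km.
Circle about each station: (x − 17.3)² + (y + 19.7)² = 114.75²; (x + 46.1)² + (y + 111.9)² = 205.60²; (x + 120.0)² + (y − 100.6)² = 107.53².
Subtracting the Site 1 equation from the Site 2 and Site 3 equations removes the quadratic terms:
-126.8 x − 184.4 y = -15144.36
-274.6 x + 240.6 y = 25437.84
Solving the 2×2 system: x ≈ -12.9, y ≈ 91.0 km.
Check against Site 1 (with the unrounded x, y): √((x − 17.3)²+(y + 19.7)²) = 114.75 ≈ 114.75 km. ✓

-12.9 km east, 91.0 km north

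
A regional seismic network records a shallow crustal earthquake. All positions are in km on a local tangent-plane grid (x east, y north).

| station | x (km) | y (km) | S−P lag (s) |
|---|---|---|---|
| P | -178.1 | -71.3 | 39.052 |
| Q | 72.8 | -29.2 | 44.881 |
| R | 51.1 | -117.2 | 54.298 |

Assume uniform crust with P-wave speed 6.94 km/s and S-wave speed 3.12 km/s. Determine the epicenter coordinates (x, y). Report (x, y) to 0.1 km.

x ≈ -116.1 km, y ≈ 141.2 km

Distance from S−P lag: d = Δt · v_P v_S / (v_P − v_S) = Δt · (6.94·3.12)/(6.94−3.12) ≈ 5.6683·Δt.
So d_P = 221.36, d_Q = 254.40, d_R = 307.78 km.
Circle about each station: (x + 178.1)² + (y + 71.3)² = 221.36²; (x − 72.8)² + (y + 29.2)² = 254.40²; (x − 51.1)² + (y + 117.2)² = 307.78².
Subtracting pairs of circle equations eliminates x²+y² and gives linear equations (the radical axes):
501.8 x + 84.2 y = -46369.93
458.4 x − 91.8 y = -66184.53
Solving the 2×2 system: x ≈ -116.1, y ≈ 141.2 km.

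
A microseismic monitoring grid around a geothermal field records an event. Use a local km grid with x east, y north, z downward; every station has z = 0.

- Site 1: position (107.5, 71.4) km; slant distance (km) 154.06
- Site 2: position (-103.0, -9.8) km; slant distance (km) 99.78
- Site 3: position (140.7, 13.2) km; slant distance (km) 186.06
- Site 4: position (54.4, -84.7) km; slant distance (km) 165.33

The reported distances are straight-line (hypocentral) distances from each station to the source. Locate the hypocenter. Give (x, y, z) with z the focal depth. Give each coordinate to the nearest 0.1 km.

Each station gives a sphere (x−x_i)² + (y−y_i)² + z² = d_i² (stations at z=0).
Subtracting the Site 1 sphere from Site 2 and Site 3: z² cancels, leaving linear equations in x and y:
-421.0 x − 162.4 y = 7829.27
66.4 x − 116.4 y = -7567.32
Solving: x ≈ -35.798, y ≈ 44.591 km (keep extra digits for the depth step; rounded: -35.8, 44.6).
Then from the Site 1 sphere: z² = 154.06² − (x − 107.5)² − (y − 71.4)² with x = -35.798, y = 44.591, so z ≈ 49.814 ≈ 49.8 km.

(-35.8, 44.6, 49.8)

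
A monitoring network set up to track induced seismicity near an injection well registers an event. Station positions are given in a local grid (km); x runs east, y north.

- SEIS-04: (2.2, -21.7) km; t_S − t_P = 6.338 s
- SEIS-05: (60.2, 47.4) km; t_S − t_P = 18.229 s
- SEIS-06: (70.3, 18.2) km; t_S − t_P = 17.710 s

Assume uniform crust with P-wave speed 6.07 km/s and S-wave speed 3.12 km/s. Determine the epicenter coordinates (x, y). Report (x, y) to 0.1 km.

(-38.1, -16.1)

Distance from S−P lag: d = Δt · v_P v_S / (v_P − v_S) = Δt · (6.07·3.12)/(6.07−3.12) ≈ 6.4198·Δt.
So d_SEIS-04 = 40.69, d_SEIS-05 = 117.03, d_SEIS-06 = 113.69 km.
Circle about each station: (x − 2.2)² + (y + 21.7)² = 40.69²; (x − 60.2)² + (y − 47.4)² = 117.03²; (x − 70.3)² + (y − 18.2)² = 113.69².
Subtracting the SEIS-04 equation from the SEIS-05 and SEIS-06 equations removes the quadratic terms:
116.0 x + 138.2 y = -6645.27
136.2 x + 79.8 y = -6472.14
Solving the 2×2 system: x ≈ -38.1, y ≈ -16.1 km.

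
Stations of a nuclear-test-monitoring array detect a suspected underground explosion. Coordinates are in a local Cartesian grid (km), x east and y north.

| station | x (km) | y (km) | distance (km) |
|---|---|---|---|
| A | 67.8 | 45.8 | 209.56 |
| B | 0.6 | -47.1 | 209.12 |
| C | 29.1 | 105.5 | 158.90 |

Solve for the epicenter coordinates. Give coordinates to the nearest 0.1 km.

x ≈ -129.4 km, y ≈ 116.7 km

Circle about each station: (x − 67.8)² + (y − 45.8)² = 209.56²; (x − 0.6)² + (y + 47.1)² = 209.12²; (x − 29.1)² + (y − 105.5)² = 158.90².
Subtracting pairs of circle equations eliminates x²+y² and gives linear equations (the radical axes):
-134.4 x − 185.8 y = -4291.49
-77.4 x + 119.4 y = 23948.76
Solving the 2×2 system: x ≈ -129.4, y ≈ 116.7 km.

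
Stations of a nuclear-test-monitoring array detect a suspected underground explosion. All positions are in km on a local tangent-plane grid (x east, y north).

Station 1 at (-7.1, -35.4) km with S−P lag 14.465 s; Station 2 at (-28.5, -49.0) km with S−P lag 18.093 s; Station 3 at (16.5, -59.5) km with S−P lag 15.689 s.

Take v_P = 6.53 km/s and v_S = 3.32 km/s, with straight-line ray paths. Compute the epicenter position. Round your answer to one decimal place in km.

(56.8, 38.5)

Distance from S−P lag: d = Δt · v_P v_S / (v_P − v_S) = Δt · (6.53·3.32)/(6.53−3.32) ≈ 6.7538·Δt.
So d_Station 1 = 97.69, d_Station 2 = 122.20, d_Station 3 = 105.96 km.
Circle about each station: (x + 7.1)² + (y + 35.4)² = 97.69²; (x + 28.5)² + (y + 49.0)² = 122.20²; (x − 16.5)² + (y + 59.5)² = 105.96².
Subtracting pairs of circle equations eliminates x²+y² and gives linear equations (the radical axes):
-42.8 x − 27.2 y = -3479.82
47.2 x − 48.2 y = 824.74
Solving the 2×2 system: x ≈ 56.8, y ≈ 38.5 km.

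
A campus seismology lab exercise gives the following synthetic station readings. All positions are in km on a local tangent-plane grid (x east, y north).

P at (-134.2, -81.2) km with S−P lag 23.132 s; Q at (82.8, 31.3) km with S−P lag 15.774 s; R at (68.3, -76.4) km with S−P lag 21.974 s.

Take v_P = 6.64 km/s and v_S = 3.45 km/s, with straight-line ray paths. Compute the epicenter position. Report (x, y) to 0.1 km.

Distance from S−P lag: d = Δt · v_P v_S / (v_P − v_S) = Δt · (6.64·3.45)/(6.64−3.45) ≈ 7.1812·Δt.
So d_P = 166.12, d_Q = 113.28, d_R = 157.80 km.
Circle about each station: (x + 134.2)² + (y + 81.2)² = 166.12²; (x − 82.8)² + (y − 31.3)² = 113.28²; (x − 68.3)² + (y + 76.4)² = 157.80².
Subtracting pairs of circle equations eliminates x²+y² and gives linear equations (the radical axes):
434.0 x + 225.0 y = -2004.05
405.0 x + 9.6 y = -11406.22
Solving the 2×2 system: x ≈ -29.3, y ≈ 47.6 km.

-29.3 km east, 47.6 km north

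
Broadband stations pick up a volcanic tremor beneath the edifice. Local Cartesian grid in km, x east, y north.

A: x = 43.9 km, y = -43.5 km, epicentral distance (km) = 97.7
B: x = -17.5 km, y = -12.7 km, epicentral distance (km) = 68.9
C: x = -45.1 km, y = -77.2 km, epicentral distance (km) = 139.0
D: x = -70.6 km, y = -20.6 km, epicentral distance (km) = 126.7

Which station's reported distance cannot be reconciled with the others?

Solve using three stations at a time. Using A, B, C (subtract circle equations pairwise → linear system) gives (x, y) ≈ (12.9, 49.1).
Distances from that point to each station vs reported:
  A: calculated 97.7 vs reported 97.7 → residual 0.0 km
  B: calculated 68.9 vs reported 68.9 → residual 0.0 km
  C: calculated 139.0 vs reported 139.0 → residual 0.0 km
  D: calculated 108.8 vs reported 126.7 → residual 17.9 km
A, B, C are mutually consistent (residuals ≈ 0); D is off by 17.9 km.

D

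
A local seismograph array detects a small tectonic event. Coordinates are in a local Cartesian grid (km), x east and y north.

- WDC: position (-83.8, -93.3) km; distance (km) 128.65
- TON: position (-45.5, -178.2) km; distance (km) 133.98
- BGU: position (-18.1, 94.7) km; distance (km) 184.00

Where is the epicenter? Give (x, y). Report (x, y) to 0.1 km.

Circle about each station: (x + 83.8)² + (y + 93.3)² = 128.65²; (x + 45.5)² + (y + 178.2)² = 133.98²; (x + 18.1)² + (y − 94.7)² = 184.00².
Subtracting the WDC equation from the TON and BGU equations removes the quadratic terms:
76.6 x − 169.8 y = 16698.34
131.4 x + 376.0 y = -23736.81
Solving the 2×2 system: x ≈ 44.0, y ≈ -78.5 km.

(44.0, -78.5)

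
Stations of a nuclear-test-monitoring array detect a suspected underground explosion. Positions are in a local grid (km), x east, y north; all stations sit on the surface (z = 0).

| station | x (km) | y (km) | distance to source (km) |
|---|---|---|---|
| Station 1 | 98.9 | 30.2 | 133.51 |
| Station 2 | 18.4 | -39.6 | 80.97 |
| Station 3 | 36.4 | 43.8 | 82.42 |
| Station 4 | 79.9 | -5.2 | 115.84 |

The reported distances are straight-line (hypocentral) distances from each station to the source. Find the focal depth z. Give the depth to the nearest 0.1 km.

43.6 km

Each station gives a sphere (x−x_i)² + (y−y_i)² + z² = d_i² (stations at z=0).
Subtracting the Station 1 sphere from Station 2 and Station 3: z² cancels, leaving linear equations in x and y:
-161.0 x − 139.6 y = 2482.25
-125.0 x + 27.2 y = 3582.01
Solving: x ≈ -26.000, y ≈ 12.205 km (keep extra digits for the depth step; rounded: -26.0, 12.2).
Then from the Station 1 sphere: z² = 133.51² − (x − 98.9)² − (y − 30.2)² with x = -26.000, y = 12.205, so z ≈ 43.601 ≈ 43.6 km.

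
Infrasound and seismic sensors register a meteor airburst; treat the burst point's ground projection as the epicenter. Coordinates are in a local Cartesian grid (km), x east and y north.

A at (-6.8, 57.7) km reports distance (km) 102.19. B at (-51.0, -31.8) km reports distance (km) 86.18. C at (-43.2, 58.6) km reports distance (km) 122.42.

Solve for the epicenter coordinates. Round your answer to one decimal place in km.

Circle about each station: (x + 6.8)² + (y − 57.7)² = 102.19²; (x + 51.0)² + (y + 31.8)² = 86.18²; (x + 43.2)² + (y − 58.6)² = 122.42².
Subtracting the A equation from the B and C equations removes the quadratic terms:
-88.4 x − 179.0 y = 3252.51
-72.8 x + 1.8 y = -2619.19
Solving the 2×2 system: x ≈ 35.1, y ≈ -35.5 km.

x ≈ 35.1 km, y ≈ -35.5 km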